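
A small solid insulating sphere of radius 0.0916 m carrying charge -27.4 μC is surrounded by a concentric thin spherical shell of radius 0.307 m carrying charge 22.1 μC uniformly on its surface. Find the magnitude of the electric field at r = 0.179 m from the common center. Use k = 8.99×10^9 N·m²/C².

|E| = 7.69e6 N/C

By spherical symmetry E is radial; choose a Gaussian sphere of radius r = 0.179 m (between the bodies, 0.0916 m < r < 0.307 m).
Only the inner charge is enclosed; the outer shell contributes nothing inside itself. Q_enc = -27.4 μC = -2.74×10^-5 C.
Gauss's law: E·4πr² = Q_enc/ε₀.
E = k|Q_enc|/r² = (8.99×10^9)(2.74×10^-5)/(0.179)² = 7.69×10^6 N/C.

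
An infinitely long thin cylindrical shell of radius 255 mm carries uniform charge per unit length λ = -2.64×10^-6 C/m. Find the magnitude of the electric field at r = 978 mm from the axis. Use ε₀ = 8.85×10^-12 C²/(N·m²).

By cylindrical symmetry E is radial; use a coaxial Gaussian cylinder of radius 978 mm and length L (r > 255 mm).
The full line charge is enclosed: λ_enc = -2.64e-6 C/m.
Gauss's law: E·2πrL = λ_enc L/ε₀.
E = |λ_enc|/(2πε₀r) = (2.64×10^-6)/(2π·8.85×10^-12·0.978) = 4.85e4 N/C.

E = 4.85e4 V/m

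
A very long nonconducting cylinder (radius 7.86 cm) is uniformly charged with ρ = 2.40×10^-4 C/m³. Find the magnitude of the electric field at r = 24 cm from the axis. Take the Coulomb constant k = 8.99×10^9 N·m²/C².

Coaxial Gaussian cylinder, radius r = 24 cm, length L (r > 7.86 cm, full cross-section enclosed).
λ_enc = ρ·πR² = (2.40×10^-4)π(0.0786)² = 4.658e-6 C/m.
Applying ∮E·dA = Q_enc/ε₀ with the end caps contributing no flux:
E = 2k|λ_enc|/r = 2(8.99×10^9)(4.658×10^-6)/(0.24) = 3.49e5 N/C.

E = 3.49×10^5 N/C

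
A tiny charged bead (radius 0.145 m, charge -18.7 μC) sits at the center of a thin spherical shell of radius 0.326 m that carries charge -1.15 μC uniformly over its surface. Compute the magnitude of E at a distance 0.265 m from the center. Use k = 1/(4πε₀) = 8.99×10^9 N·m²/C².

E ≈ 2.39e6 V/m

Take a concentric spherical Gaussian surface of radius r = 0.265 m (between the bodies, 0.145 m < r < 0.326 m).
The shell at 0.326 m lies outside the Gaussian surface, so Q_enc = -18.7 μC = -1.87×10^-5 C.
Since E is radial and uniform over the Gaussian sphere, Φ = E·4πr² = Q_enc/ε₀.
E = k|Q_enc|/r² = (8.99×10^9)(1.87×10^-5)/(0.265)² = 2.39e6 N/C.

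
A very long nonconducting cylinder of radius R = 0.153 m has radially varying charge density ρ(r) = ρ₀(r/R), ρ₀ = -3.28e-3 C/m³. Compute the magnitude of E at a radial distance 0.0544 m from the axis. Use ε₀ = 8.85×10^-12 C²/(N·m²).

Choose a coaxial cylinder of radius r = 0.0544 m (arbitrary length L) as the Gaussian surface (r < R).
λ_enc = ∫₀^r ρ(r')·2πr' dr' = (2πρ₀/R)·r^3/3 = -7.228×10^-6 C/m.
Applying ∮E·dA = Q_enc/ε₀ with the end caps contributing no flux:
E = |λ_enc|/(2πε₀r) = (7.228×10^-6)/(2π·8.85×10^-12·0.0544) = 2.39e6 N/C.

E = 2.39e6 V/m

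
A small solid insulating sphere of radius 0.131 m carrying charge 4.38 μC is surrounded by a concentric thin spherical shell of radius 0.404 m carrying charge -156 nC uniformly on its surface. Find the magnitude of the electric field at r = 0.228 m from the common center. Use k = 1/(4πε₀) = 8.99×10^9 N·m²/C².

E ≈ 7.57×10^5 V/m

By spherical symmetry E is radial; choose a Gaussian sphere of radius r = 0.228 m (between the bodies, 0.131 m < r < 0.404 m).
Only the inner charge is enclosed; the outer shell contributes nothing inside itself. Q_enc = 4.38 μC = 4.38×10^-6 C.
By Gauss's law, ∮E·dA = E·4πr² = Q_enc/ε₀.
E = k|Q_enc|/r² = (8.99×10^9)(4.38×10^-6)/(0.228)² = 7.57e5 N/C.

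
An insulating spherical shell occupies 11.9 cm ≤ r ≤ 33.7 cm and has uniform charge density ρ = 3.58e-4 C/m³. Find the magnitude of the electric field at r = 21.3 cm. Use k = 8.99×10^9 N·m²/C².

E ≈ 2.37e6 N/C

By spherical symmetry E is radial; choose a Gaussian sphere of radius r = 21.3 cm (within the shell material, 11.9 cm < r < 33.7 cm).
Enclosed charge is the volume from a to r: Q_enc = (4π/3)ρ(r³ − a³) = 1.196e-5 C.
Gauss's law: E·4πr² = Q_enc/ε₀.
E = k|Q_enc|/r² = (8.99×10^9)(1.196×10^-5)/(0.213)² = 2.37e6 N/C.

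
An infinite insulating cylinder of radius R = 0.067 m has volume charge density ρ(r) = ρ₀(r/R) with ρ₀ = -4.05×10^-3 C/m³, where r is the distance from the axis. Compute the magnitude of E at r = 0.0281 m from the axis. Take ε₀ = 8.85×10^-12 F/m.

Choose a coaxial cylinder of radius r = 0.0281 m (arbitrary length L) as the Gaussian surface (r < R).
λ_enc = ∫₀^r ρ(r')·2πr' dr' = (2πρ₀/R)·r^3/3 = -2.809×10^-6 C/m.
By Gauss's law (flux through the curved wall only), E·2πrL = λ_enc L/ε₀.
E = |λ_enc|/(2πε₀r) = (2.809e-6)/(2π·8.85×10^-12·0.0281) = 1.80e6 N/C.

E ≈ 1.80×10^6 N/C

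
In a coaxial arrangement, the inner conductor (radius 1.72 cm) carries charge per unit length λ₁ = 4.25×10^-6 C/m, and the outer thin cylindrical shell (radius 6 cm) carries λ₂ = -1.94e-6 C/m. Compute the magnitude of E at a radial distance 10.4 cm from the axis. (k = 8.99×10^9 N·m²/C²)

E = 3.99e5 N/C

By cylindrical symmetry E is radial; use a coaxial Gaussian cylinder of radius 10.4 cm and length L (r > 6 cm, enclosing both).
λ_enc = λ₁ + λ₂ = (4.25e-6) + (-1.94e-6) = 2.31×10^-6 C/m.
Applying ∮E·dA = Q_enc/ε₀ with the end caps contributing no flux:
E = 2k|λ_enc|/r = 2(8.99×10^9)(2.31×10^-6)/(0.104) = 3.99e5 N/C.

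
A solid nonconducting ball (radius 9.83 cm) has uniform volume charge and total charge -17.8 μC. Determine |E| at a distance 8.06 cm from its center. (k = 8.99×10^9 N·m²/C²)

1.36×10^7 V/m

Symmetry ⇒ E = E(r) r̂. Gaussian sphere of radius r = 8.06 cm (r < R).
For a uniform sphere the enclosed fraction is (r/R)³, so Q_enc = (-17.8 μC)(0.0806/0.0983)³ = -9.812×10^-6 C.
By Gauss's law, ∮E·dA = E·4πr² = Q_enc/ε₀.
E = k|Q_enc|/r² = (8.99×10^9)(9.812×10^-6)/(0.0806)² = 1.36×10^7 N/C.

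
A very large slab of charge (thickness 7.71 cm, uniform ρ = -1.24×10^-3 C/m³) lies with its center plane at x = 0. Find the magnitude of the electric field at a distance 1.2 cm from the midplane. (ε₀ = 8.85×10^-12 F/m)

By symmetry E is perpendicular to the slab. A Gaussian pillbox from −1.2 cm to +1.2 cm (face area A) lies entirely within the slab.
Q_enc = ρ·(2x)·A and flux = 2EA, so 2EA = 2ρxA/ε₀ ⇒ E = |ρ|x/ε₀.
E = (1.24×10^-3)(0.012)/(8.85×10^-12) = 1.68×10^6 N/C.

1.68×10^6 N/C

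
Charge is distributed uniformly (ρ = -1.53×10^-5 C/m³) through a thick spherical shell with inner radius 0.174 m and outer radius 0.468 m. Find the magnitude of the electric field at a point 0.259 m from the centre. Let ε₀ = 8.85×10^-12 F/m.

|E| = 1.04×10^5 N/C

By spherical symmetry E is radial; choose a Gaussian sphere of radius r = 0.259 m (within the shell material, 0.174 m < r < 0.468 m).
Enclosed charge is the volume from a to r: Q_enc = (4π/3)ρ(r³ − a³) = -7.759×10^-7 C.
Applying ∮E·dA = Q_enc/ε₀ with Φ = E(4πr²):
E = |Q_enc|/(4πε₀r²) = (7.759×10^-7)/(4π·8.85×10^-12·(0.259)²) = 1.04e5 N/C.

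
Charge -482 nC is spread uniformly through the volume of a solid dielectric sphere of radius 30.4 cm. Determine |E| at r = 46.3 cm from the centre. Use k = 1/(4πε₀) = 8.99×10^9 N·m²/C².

By spherical symmetry E is radial; choose a Gaussian sphere of radius r = 46.3 cm (r > R, so the entire charge is enclosed).
Q_enc = -482 nC = -4.82×10^-7 C.
By Gauss's law, ∮E·dA = E·4πr² = Q_enc/ε₀.
E = k|Q_enc|/r² = (8.99×10^9)(4.82e-7)/(0.463)² = 2.02×10^4 N/C.

E ≈ 2.02e4 N/C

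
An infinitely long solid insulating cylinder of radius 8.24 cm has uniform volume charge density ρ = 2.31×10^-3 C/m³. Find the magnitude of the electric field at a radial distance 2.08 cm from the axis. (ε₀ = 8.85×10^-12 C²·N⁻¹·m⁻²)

|E| ≈ 2.71e6 V/m

Take a coaxial cylindrical Gaussian surface of radius r = 2.08 cm and length L (r < R).
Enclosed charge per unit length: λ_enc = ρ·πr² = (2.31×10^-3)π(0.0208)² = 3.14×10^-6 C/m.
Since E is radial and uniform over the curved surface, Φ = E·2πrL = Q_enc/ε₀ = λ_enc L/ε₀.
E = |λ_enc|/(2πε₀r) = (3.14×10^-6)/(2π·8.85×10^-12·0.0208) = 2.71×10^6 N/C.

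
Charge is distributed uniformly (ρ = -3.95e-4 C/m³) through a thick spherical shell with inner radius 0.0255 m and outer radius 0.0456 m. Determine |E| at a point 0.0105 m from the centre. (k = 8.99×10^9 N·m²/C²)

Take a concentric spherical Gaussian surface of radius r = 0.0105 m (r < 0.0255 m, inside the empty cavity).
Q_enc = 0 (all charge lies at larger r); Gauss's law gives E = 0.

E = 0 (no enclosed charge)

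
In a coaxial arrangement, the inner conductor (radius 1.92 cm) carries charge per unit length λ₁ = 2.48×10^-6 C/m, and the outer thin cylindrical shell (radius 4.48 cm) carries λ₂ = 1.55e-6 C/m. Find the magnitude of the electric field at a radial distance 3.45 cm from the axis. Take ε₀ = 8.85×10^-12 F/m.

Coaxial Gaussian cylinder, radius r = 3.45 cm, length L (between the conductors, 1.92 cm < r < 4.48 cm).
The shell at 4.48 cm lies outside the Gaussian surface, so λ_enc = λ₁ = 2.48×10^-6 C/m.
Gauss's law: E·2πrL = λ_enc L/ε₀.
E = |λ_enc|/(2πε₀r) = (2.48×10^-6)/(2π·8.85×10^-12·0.0345) = 1.29×10^6 N/C.

|E| = 1.29×10^6 N/C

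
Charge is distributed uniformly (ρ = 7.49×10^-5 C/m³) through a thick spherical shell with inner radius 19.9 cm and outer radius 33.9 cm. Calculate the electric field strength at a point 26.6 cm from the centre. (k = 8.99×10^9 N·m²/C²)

|E| = 4.36×10^5 V/m

Use a concentric Gaussian sphere at r = 26.6 cm (within the shell material, 19.9 cm < r < 33.9 cm).
Only the shell between 19.9 cm and r is enclosed: Q_enc = ρ·(4π/3)(r³ − a³) = (7.49×10^-5)·(4π/3)·((0.266)³ − (0.199)³) = 3.432×10^-6 C.
Since E is radial and uniform over the Gaussian sphere, Φ = E·4πr² = Q_enc/ε₀.
E = k|Q_enc|/r² = (8.99×10^9)(3.432e-6)/(0.266)² = 4.36×10^5 N/C.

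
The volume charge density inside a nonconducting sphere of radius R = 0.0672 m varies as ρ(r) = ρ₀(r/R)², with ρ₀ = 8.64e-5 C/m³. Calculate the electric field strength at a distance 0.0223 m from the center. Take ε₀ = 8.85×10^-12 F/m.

Use a concentric Gaussian sphere at r = 0.0223 m (r < R).
Integrate the density: Q_enc = 4π ∫₀^r ρ₀(r'/R)^2 r'² dr' = 4πρ₀ r^5/(5·R²) = 2.652×10^-10 C.
Gauss's law: E·4πr² = Q_enc/ε₀.
E = |Q_enc|/(4πε₀r²) = (2.652e-10)/(4π·8.85×10^-12·(0.0223)²) = 4.79×10^3 N/C.

4.79×10^3 N/C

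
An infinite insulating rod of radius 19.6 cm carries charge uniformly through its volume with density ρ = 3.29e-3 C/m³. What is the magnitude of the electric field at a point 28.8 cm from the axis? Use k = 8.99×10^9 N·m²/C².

Coaxial Gaussian cylinder, radius r = 28.8 cm, length L (r > 19.6 cm, full cross-section enclosed).
λ_enc = ρ·πR² = (3.29×10^-3)π(0.196)² = 3.971×10^-4 C/m.
Applying ∮E·dA = Q_enc/ε₀ with the end caps contributing no flux:
E = 2k|λ_enc|/r = 2(8.99×10^9)(3.971×10^-4)/(0.288) = 2.48×10^7 N/C.

E ≈ 2.48e7 V/m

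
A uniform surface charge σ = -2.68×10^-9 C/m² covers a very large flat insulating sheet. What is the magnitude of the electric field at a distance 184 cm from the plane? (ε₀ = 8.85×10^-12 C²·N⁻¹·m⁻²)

Choose a cylindrical pillbox piercing the sheet, end faces (area A) parallel to it.
Only the two end caps contribute flux: Φ = 2EA. With Q_enc = σA, Gauss's law gives E = |σ|/(2ε₀).
E = |σ|/(2ε₀) = (2.68×10^-9)/(2·8.85×10^-12) = 151 N/C.

151 V/m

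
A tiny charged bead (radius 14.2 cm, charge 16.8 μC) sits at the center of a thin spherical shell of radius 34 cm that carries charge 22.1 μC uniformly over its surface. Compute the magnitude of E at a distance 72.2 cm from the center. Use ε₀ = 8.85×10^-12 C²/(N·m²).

Symmetry ⇒ E = E(r) r̂. Gaussian sphere of radius r = 72.2 cm (r > 34 cm, enclosing both).
Q_enc = (16.8 μC) + (22.1 μC) = 3.89e-5 C.
Gauss's law: E·4πr² = Q_enc/ε₀.
E = |Q_enc|/(4πε₀r²) = (3.89×10^-5)/(4π·8.85×10^-12·(0.722)²) = 6.71e5 N/C.

E ≈ 6.71×10^5 V/m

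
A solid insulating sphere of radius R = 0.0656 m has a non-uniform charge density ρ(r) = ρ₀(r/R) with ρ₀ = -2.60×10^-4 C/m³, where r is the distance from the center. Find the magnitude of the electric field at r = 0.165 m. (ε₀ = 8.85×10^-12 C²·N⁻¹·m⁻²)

Symmetry ⇒ E = E(r) r̂. Gaussian sphere of radius r = 0.165 m (r > R, all charge enclosed).
Q_enc = 4π ∫₀^R ρ₀(r'/R)^1 r'² dr' = 4πρ₀R³/4 = -2.306×10^-7 C.
Since E is radial and uniform over the Gaussian sphere, Φ = E·4πr² = Q_enc/ε₀.
E = |Q_enc|/(4πε₀r²) = (2.306e-7)/(4π·8.85×10^-12·(0.165)²) = 7.62×10^4 N/C.

7.62×10^4 N/C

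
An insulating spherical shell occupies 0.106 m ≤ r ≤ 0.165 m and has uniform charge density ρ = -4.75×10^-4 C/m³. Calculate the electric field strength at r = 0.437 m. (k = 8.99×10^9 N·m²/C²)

By spherical symmetry E is radial; choose a Gaussian sphere of radius r = 0.437 m (r > 0.165 m, enclosing the whole shell).
Q_enc = ρ·(4π/3)(b³ − a³) = (-4.75×10^-4)·(4π/3)·((0.165)³ − (0.106)³) = -6.568×10^-6 C.
Gauss's law: E·4πr² = Q_enc/ε₀.
E = k|Q_enc|/r² = (8.99×10^9)(6.568×10^-6)/(0.437)² = 3.09×10^5 N/C.

|E| ≈ 3.09e5 N/C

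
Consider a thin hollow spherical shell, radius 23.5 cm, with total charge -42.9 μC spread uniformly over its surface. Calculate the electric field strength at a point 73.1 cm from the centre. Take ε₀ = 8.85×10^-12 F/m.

|E| ≈ 7.22×10^5 N/C

Use a concentric Gaussian sphere at r = 73.1 cm (r > 23.5 cm).
The entire shell is enclosed: Q_enc = -4.29×10^-5 C.
Applying ∮E·dA = Q_enc/ε₀ with Φ = E(4πr²):
E = |Q_enc|/(4πε₀r²) = (4.29×10^-5)/(4π·8.85×10^-12·(0.731)²) = 7.22e5 N/C.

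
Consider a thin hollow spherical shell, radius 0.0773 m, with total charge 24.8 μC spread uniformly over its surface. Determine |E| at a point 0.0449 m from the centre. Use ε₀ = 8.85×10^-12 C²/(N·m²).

Symmetry ⇒ E = E(r) r̂. Gaussian sphere of radius r = 0.0449 m (inside the shell, r < 0.0773 m).
All the charge is outside the Gaussian surface: Q_enc = 0, hence E = 0 everywhere inside the shell.

E = 0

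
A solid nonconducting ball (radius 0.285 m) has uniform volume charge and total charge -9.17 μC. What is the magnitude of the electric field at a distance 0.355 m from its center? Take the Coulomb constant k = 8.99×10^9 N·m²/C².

By spherical symmetry E is radial; choose a Gaussian sphere of radius r = 0.355 m (r > R, so the entire charge is enclosed).
Q_enc = -9.17 μC = -9.17e-6 C.
Since E is radial and uniform over the Gaussian sphere, Φ = E·4πr² = Q_enc/ε₀.
E = k|Q_enc|/r² = (8.99×10^9)(9.17e-6)/(0.355)² = 6.54×10^5 N/C.

|E| = 6.54×10^5 N/C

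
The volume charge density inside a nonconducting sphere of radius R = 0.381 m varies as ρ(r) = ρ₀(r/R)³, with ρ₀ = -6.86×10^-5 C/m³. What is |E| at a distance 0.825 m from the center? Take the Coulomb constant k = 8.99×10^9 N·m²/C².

E = 1.05×10^5 N/C

By spherical symmetry E is radial; choose a Gaussian sphere of radius r = 0.825 m (r > R, all charge enclosed).
Q_enc = 4π ∫₀^R ρ₀(r'/R)^3 r'² dr' = 4πρ₀R³/6 = -7.946e-6 C.
Gauss's law: E·4πr² = Q_enc/ε₀.
E = k|Q_enc|/r² = (8.99×10^9)(7.946e-6)/(0.825)² = 1.05e5 N/C.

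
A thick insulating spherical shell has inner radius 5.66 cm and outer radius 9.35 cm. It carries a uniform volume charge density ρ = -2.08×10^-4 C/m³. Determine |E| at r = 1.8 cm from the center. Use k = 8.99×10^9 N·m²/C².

Use a concentric Gaussian sphere at r = 1.8 cm (r < 5.66 cm, inside the empty cavity).
No charge is enclosed, so by Gauss's law E·4πr² = 0 ⇒ E = 0.

|E| = 0 N/C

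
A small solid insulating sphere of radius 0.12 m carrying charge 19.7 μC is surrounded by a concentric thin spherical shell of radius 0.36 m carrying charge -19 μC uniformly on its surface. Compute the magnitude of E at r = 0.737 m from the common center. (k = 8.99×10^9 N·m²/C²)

Take a concentric spherical Gaussian surface of radius r = 0.737 m (r > 0.36 m, enclosing both).
Q_enc = (19.7 μC) + (-19 μC) = 7.00×10^-7 C.
Since E is radial and uniform over the Gaussian sphere, Φ = E·4πr² = Q_enc/ε₀.
E = k|Q_enc|/r² = (8.99×10^9)(7.00e-7)/(0.737)² = 1.16×10^4 N/C.

|E| ≈ 1.16×10^4 N/C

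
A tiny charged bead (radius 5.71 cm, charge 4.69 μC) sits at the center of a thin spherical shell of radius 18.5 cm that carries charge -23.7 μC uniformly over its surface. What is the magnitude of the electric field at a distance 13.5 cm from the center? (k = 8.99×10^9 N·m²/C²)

E = 2.31×10^6 V/m

Symmetry ⇒ E = E(r) r̂. Gaussian sphere of radius r = 13.5 cm (between the bodies, 5.71 cm < r < 18.5 cm).
Only the inner charge is enclosed; the outer shell contributes nothing inside itself. Q_enc = 4.69 μC = 4.69×10^-6 C.
By Gauss's law, ∮E·dA = E·4πr² = Q_enc/ε₀.
E = k|Q_enc|/r² = (8.99×10^9)(4.69e-6)/(0.135)² = 2.31e6 N/C.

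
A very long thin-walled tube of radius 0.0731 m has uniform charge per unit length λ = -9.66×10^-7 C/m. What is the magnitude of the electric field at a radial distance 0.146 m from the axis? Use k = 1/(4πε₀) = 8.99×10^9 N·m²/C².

Coaxial Gaussian cylinder, radius r = 0.146 m, length L (r > 0.0731 m).
The full line charge is enclosed: λ_enc = -9.66×10^-7 C/m.
By Gauss's law (flux through the curved wall only), E·2πrL = λ_enc L/ε₀.
E = 2k|λ_enc|/r = 2(8.99×10^9)(9.66e-7)/(0.146) = 1.19e5 N/C.

|E| ≈ 1.19×10^5 N/C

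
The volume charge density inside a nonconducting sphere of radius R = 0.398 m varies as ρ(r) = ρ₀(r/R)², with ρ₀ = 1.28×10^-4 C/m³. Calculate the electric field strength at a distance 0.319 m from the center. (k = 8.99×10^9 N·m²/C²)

E = 5.93e5 N/C

Symmetry ⇒ E = E(r) r̂. Gaussian sphere of radius r = 0.319 m (r < R).
Q_enc = ∫₀^r ρ(r')·4πr'² dr' = (4πρ₀/R²) ∫₀^r r'^4 dr' = 4πρ₀ r^5/(5·R²) = 6.709×10^-6 C.
Gauss's law: E·4πr² = Q_enc/ε₀.
E = k|Q_enc|/r² = (8.99×10^9)(6.709×10^-6)/(0.319)² = 5.93×10^5 N/C.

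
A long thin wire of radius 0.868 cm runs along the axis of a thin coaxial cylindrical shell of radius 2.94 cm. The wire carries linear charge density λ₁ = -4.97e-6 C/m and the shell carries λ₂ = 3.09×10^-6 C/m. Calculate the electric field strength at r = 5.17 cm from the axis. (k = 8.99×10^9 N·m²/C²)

By cylindrical symmetry E is radial; use a coaxial Gaussian cylinder of radius 5.17 cm and length L (r > 2.94 cm, enclosing both).
λ_enc = λ₁ + λ₂ = (-4.97e-6) + (3.09×10^-6) = -1.88×10^-6 C/m.
By Gauss's law (flux through the curved wall only), E·2πrL = λ_enc L/ε₀.
E = 2k|λ_enc|/r = 2(8.99×10^9)(1.88×10^-6)/(0.0517) = 6.54×10^5 N/C.

E ≈ 6.54×10^5 N/C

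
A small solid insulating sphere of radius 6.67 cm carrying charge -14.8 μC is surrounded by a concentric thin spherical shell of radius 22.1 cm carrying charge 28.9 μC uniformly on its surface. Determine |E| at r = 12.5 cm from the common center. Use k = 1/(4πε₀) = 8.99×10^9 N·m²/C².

Use a concentric Gaussian sphere at r = 12.5 cm (between the bodies, 6.67 cm < r < 22.1 cm).
The shell at 22.1 cm lies outside the Gaussian surface, so Q_enc = -14.8 μC = -1.48×10^-5 C.
By Gauss's law, ∮E·dA = E·4πr² = Q_enc/ε₀.
E = k|Q_enc|/r² = (8.99×10^9)(1.48e-5)/(0.125)² = 8.52e6 N/C.

E = 8.52e6 N/C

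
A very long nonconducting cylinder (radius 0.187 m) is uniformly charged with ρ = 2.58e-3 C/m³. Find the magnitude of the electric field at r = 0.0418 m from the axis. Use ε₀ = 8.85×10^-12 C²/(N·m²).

Choose a coaxial cylinder of radius r = 0.0418 m (arbitrary length L) as the Gaussian surface (r < R).
Enclosed charge per unit length: λ_enc = ρ·πr² = (2.58×10^-3)π(0.0418)² = 1.416×10^-5 C/m.
Applying ∮E·dA = Q_enc/ε₀ with the end caps contributing no flux:
E = |λ_enc|/(2πε₀r) = (1.416e-5)/(2π·8.85×10^-12·0.0418) = 6.09×10^6 N/C.

E = 6.09e6 N/C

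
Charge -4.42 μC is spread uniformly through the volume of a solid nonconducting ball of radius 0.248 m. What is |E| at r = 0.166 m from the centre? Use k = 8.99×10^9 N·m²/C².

E ≈ 4.32e5 N/C

Use a concentric Gaussian sphere at r = 0.166 m (r < R).
For a uniform sphere the enclosed fraction is (r/R)³, so Q_enc = (-4.42 μC)(0.166/0.248)³ = -1.326×10^-6 C.
Applying ∮E·dA = Q_enc/ε₀ with Φ = E(4πr²):
E = k|Q_enc|/r² = (8.99×10^9)(1.326e-6)/(0.166)² = 4.32×10^5 N/C.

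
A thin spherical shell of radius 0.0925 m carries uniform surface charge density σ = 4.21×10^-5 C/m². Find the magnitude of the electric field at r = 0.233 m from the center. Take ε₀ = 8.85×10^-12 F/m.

By spherical symmetry E is radial; choose a Gaussian sphere of radius r = 0.233 m (r > 0.0925 m).
The entire shell is enclosed: Q_enc = σ·4πR² = (4.21×10^-5)·4π·(0.0925)² = 4.527×10^-6 C.
Gauss's law: E·4πr² = Q_enc/ε₀.
E = |Q_enc|/(4πε₀r²) = (4.527e-6)/(4π·8.85×10^-12·(0.233)²) = 7.50×10^5 N/C.

E = 7.50×10^5 N/C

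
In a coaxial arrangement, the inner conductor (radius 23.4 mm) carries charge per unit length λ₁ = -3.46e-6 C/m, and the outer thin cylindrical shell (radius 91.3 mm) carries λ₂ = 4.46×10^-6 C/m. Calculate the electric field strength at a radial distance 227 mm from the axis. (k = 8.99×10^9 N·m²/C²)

Choose a coaxial cylinder of radius r = 227 mm (arbitrary length L) as the Gaussian surface (r > 91.3 mm, enclosing both).
λ_enc = λ₁ + λ₂ = (-3.46×10^-6) + (4.46e-6) = 1.00×10^-6 C/m.
Applying ∮E·dA = Q_enc/ε₀ with the end caps contributing no flux:
E = 2k|λ_enc|/r = 2(8.99×10^9)(1.00×10^-6)/(0.227) = 7.92×10^4 N/C.

|E| = 7.92×10^4 V/m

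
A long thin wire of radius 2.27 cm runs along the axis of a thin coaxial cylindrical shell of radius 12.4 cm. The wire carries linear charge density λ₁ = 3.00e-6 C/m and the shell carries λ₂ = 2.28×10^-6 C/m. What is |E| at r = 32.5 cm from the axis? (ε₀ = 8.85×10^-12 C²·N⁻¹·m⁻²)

By cylindrical symmetry E is radial; use a coaxial Gaussian cylinder of radius 32.5 cm and length L (r > 12.4 cm, enclosing both).
λ_enc = λ₁ + λ₂ = (3.00×10^-6) + (2.28×10^-6) = 5.28×10^-6 C/m.
Applying ∮E·dA = Q_enc/ε₀ with the end caps contributing no flux:
E = |λ_enc|/(2πε₀r) = (5.28×10^-6)/(2π·8.85×10^-12·0.325) = 2.92e5 N/C.

2.92×10^5 N/C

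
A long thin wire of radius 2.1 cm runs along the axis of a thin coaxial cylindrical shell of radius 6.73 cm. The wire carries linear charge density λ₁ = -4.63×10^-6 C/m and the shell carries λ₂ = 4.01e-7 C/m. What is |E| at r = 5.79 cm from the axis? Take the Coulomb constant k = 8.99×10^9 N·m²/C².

1.44×10^6 N/C

Take a coaxial cylindrical Gaussian surface of radius r = 5.79 cm and length L (between the conductors, 2.1 cm < r < 6.73 cm).
Only the inner wire is enclosed; the outer shell contributes nothing inside itself. λ_enc = λ₁ = -4.63×10^-6 C/m.
Gauss's law: E·2πrL = λ_enc L/ε₀.
E = 2k|λ_enc|/r = 2(8.99×10^9)(4.63e-6)/(0.0579) = 1.44×10^6 N/C.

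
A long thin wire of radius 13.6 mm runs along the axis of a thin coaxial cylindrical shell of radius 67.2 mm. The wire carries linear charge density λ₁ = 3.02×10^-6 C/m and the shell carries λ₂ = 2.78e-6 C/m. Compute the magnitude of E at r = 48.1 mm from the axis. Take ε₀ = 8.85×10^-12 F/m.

Choose a coaxial cylinder of radius r = 48.1 mm (arbitrary length L) as the Gaussian surface (between the conductors, 13.6 mm < r < 67.2 mm).
Only the inner wire is enclosed; the outer shell contributes nothing inside itself. λ_enc = λ₁ = 3.02×10^-6 C/m.
Applying ∮E·dA = Q_enc/ε₀ with the end caps contributing no flux:
E = |λ_enc|/(2πε₀r) = (3.02e-6)/(2π·8.85×10^-12·0.0481) = 1.13×10^6 N/C.

|E| = 1.13×10^6 V/m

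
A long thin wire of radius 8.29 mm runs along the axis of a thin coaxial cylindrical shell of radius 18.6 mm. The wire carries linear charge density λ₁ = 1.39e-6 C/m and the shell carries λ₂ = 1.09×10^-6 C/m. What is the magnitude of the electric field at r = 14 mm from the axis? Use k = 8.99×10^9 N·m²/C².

E ≈ 1.79×10^6 N/C

Coaxial Gaussian cylinder, radius r = 14 mm, length L (between the conductors, 8.29 mm < r < 18.6 mm).
The shell at 18.6 mm lies outside the Gaussian surface, so λ_enc = λ₁ = 1.39×10^-6 C/m.
Since E is radial and uniform over the curved surface, Φ = E·2πrL = Q_enc/ε₀ = λ_enc L/ε₀.
E = 2k|λ_enc|/r = 2(8.99×10^9)(1.39×10^-6)/(0.014) = 1.79×10^6 N/C.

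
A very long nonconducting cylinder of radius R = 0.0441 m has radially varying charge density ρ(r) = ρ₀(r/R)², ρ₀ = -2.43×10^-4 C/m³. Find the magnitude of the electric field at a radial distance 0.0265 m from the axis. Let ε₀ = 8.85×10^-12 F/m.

By cylindrical symmetry E is radial; use a coaxial Gaussian cylinder of radius 0.0265 m and length L (r < R).
λ_enc = ∫₀^r ρ(r')·2πr' dr' = (2πρ₀/R²)·r^4/4 = -9.679×10^-8 C/m.
Gauss's law: E·2πrL = λ_enc L/ε₀.
E = |λ_enc|/(2πε₀r) = (9.679×10^-8)/(2π·8.85×10^-12·0.0265) = 6.57e4 N/C.

|E| ≈ 6.57×10^4 N/C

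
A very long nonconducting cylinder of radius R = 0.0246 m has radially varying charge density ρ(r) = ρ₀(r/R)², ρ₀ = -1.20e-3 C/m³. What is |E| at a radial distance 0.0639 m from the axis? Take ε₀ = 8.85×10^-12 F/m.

Coaxial Gaussian cylinder, radius r = 0.0639 m, length L (r > R, full charge per length enclosed).
λ_enc = 2π ∫₀^R ρ₀(r'/R)^2 r' dr' = 2πρ₀R²/4 = -1.141×10^-6 C/m.
By Gauss's law (flux through the curved wall only), E·2πrL = λ_enc L/ε₀.
E = |λ_enc|/(2πε₀r) = (1.141×10^-6)/(2π·8.85×10^-12·0.0639) = 3.21×10^5 N/C.

|E| ≈ 3.21×10^5 N/C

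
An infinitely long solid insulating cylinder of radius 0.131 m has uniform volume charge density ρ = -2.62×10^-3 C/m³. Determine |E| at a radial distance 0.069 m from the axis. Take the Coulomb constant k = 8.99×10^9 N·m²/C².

Coaxial Gaussian cylinder, radius r = 0.069 m, length L (r < R).
Charge inside radius r per length L is ρ·πr²·L, so λ_enc = ρπr² = -3.919×10^-5 C/m.
By Gauss's law (flux through the curved wall only), E·2πrL = λ_enc L/ε₀.
E = 2k|λ_enc|/r = 2(8.99×10^9)(3.919e-5)/(0.069) = 1.02×10^7 N/C.

1.02×10^7 N/C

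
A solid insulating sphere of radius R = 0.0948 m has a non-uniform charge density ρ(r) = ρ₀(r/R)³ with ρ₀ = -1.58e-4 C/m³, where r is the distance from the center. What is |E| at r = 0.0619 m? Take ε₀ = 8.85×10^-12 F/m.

E ≈ 5.13×10^4 N/C

By spherical symmetry E is radial; choose a Gaussian sphere of radius r = 0.0619 m (r < R).
Q_enc = ∫₀^r ρ(r')·4πr'² dr' = (4πρ₀/R³) ∫₀^r r'^5 dr' = 4πρ₀ r^6/(6·R³) = -2.185e-8 C.
Applying ∮E·dA = Q_enc/ε₀ with Φ = E(4πr²):
E = |Q_enc|/(4πε₀r²) = (2.185e-8)/(4π·8.85×10^-12·(0.0619)²) = 5.13e4 N/C.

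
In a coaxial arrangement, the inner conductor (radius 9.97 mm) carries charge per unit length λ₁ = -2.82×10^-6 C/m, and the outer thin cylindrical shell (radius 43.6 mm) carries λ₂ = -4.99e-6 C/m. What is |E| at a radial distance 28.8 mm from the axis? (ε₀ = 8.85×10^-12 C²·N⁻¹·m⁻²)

Take a coaxial cylindrical Gaussian surface of radius r = 28.8 mm and length L (between the conductors, 9.97 mm < r < 43.6 mm).
The shell at 43.6 mm lies outside the Gaussian surface, so λ_enc = λ₁ = -2.82e-6 C/m.
Applying ∮E·dA = Q_enc/ε₀ with the end caps contributing no flux:
E = |λ_enc|/(2πε₀r) = (2.82e-6)/(2π·8.85×10^-12·0.0288) = 1.76×10^6 N/C.

|E| = 1.76×10^6 N/C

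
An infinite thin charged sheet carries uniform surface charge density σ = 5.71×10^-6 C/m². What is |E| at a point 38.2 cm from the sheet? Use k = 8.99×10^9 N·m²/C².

By planar symmetry E is perpendicular to the sheet and uniform; use a Gaussian pillbox with flat faces of area A on each side of the sheet.
Only the two end caps contribute flux: Φ = 2EA. With Q_enc = σA, Gauss's law gives E = |σ|/(2ε₀).
E = 2πk|σ| = 2π(8.99×10^9)(5.71×10^-6) = 3.23e5 N/C.

|E| ≈ 3.23×10^5 N/C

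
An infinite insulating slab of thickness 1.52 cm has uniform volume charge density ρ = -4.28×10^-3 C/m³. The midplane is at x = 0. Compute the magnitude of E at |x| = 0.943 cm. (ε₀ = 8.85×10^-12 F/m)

The point |x| = 0.943 cm lies outside the slab (half-thickness 0.0076 m). A symmetric pillbox spanning the full slab encloses Q_enc = ρ·d·A.
Flux = 2EA ⇒ E = |ρ|d/(2ε₀), independent of distance outside.
E = (4.28×10^-3)(0.0152)/(2·8.85×10^-12) = 3.68×10^6 N/C.

|E| = 3.68×10^6 V/m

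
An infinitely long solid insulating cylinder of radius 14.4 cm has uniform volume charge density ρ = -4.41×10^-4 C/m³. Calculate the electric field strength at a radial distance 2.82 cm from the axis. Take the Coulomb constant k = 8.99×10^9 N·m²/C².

By cylindrical symmetry E is radial; use a coaxial Gaussian cylinder of radius 2.82 cm and length L (r < R).
Enclosed charge per unit length: λ_enc = ρ·πr² = (-4.41e-4)π(0.0282)² = -1.102×10^-6 C/m.
By Gauss's law (flux through the curved wall only), E·2πrL = λ_enc L/ε₀.
E = 2k|λ_enc|/r = 2(8.99×10^9)(1.102×10^-6)/(0.0282) = 7.02×10^5 N/C.

E = 7.02×10^5 V/m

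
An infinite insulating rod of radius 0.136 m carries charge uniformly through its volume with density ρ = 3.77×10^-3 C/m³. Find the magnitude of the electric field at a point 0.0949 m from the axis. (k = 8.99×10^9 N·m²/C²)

Take a coaxial cylindrical Gaussian surface of radius r = 0.0949 m and length L (r < R).
Enclosed charge per unit length: λ_enc = ρ·πr² = (3.77e-3)π(0.0949)² = 1.067e-4 C/m.
Since E is radial and uniform over the curved surface, Φ = E·2πrL = Q_enc/ε₀ = λ_enc L/ε₀.
E = 2k|λ_enc|/r = 2(8.99×10^9)(1.067e-4)/(0.0949) = 2.02×10^7 N/C.

E = 2.02×10^7 N/C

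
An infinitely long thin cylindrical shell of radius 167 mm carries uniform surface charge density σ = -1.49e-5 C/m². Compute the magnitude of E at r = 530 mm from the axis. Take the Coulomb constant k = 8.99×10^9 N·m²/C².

|E| ≈ 5.30e5 V/m

Take a coaxial cylindrical Gaussian surface of radius r = 530 mm and length L (r > 167 mm).
The whole shell is enclosed: λ_enc = σ·2πR = (-1.49×10^-5)·2π·(0.167) = -1.563×10^-5 C/m.
Applying ∮E·dA = Q_enc/ε₀ with the end caps contributing no flux:
E = 2k|λ_enc|/r = 2(8.99×10^9)(1.563×10^-5)/(0.53) = 5.30×10^5 N/C.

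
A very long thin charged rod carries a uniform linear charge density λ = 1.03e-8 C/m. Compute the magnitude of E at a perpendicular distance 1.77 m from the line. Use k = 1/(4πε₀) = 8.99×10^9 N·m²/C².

E = 105 N/C

Take a coaxial cylindrical Gaussian surface of radius r = 1.77 m and length L.
Q_enc = λL, so λ_enc = 1.03×10^-8 C/m.
Since E is radial and uniform over the curved surface, Φ = E·2πrL = Q_enc/ε₀ = λ_enc L/ε₀.
E = 2k|λ_enc|/r = 2(8.99×10^9)(1.03×10^-8)/(1.77) = 105 N/C.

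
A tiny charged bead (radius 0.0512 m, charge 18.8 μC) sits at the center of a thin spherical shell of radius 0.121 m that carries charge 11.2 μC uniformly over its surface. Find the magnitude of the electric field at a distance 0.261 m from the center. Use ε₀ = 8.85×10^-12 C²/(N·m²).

E = 3.96e6 N/C

Take a concentric spherical Gaussian surface of radius r = 0.261 m (r > 0.121 m, enclosing both).
Q_enc = (18.8 μC) + (11.2 μC) = 3.00×10^-5 C.
Gauss's law: E·4πr² = Q_enc/ε₀.
E = |Q_enc|/(4πε₀r²) = (3.00×10^-5)/(4π·8.85×10^-12·(0.261)²) = 3.96×10^6 N/C.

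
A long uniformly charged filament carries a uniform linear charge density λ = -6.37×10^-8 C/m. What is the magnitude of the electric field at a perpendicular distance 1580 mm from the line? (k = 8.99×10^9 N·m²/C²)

|E| = 725 N/C

By cylindrical symmetry E is radial; use a coaxial Gaussian cylinder of radius 1580 mm and length L.
Q_enc = λL, so λ_enc = -6.37e-8 C/m.
Gauss's law: E·2πrL = λ_enc L/ε₀.
E = 2k|λ_enc|/r = 2(8.99×10^9)(6.37×10^-8)/(1.58) = 725 N/C.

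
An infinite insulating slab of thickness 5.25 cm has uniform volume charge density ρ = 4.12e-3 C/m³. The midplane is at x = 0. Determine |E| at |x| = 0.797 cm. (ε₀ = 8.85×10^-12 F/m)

E ≈ 3.71e6 V/m

By symmetry E is perpendicular to the slab. A Gaussian pillbox from −0.797 cm to +0.797 cm (face area A) lies entirely within the slab.
Q_enc = ρ·(2x)·A and flux = 2EA, so 2EA = 2ρxA/ε₀ ⇒ E = |ρ|x/ε₀.
E = (4.12×10^-3)(0.00797)/(8.85×10^-12) = 3.71×10^6 N/C.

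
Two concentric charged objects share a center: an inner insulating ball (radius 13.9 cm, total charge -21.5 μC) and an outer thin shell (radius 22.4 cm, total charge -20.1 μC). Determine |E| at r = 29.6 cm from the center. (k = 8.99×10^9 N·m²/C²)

Use a concentric Gaussian sphere at r = 29.6 cm (r > 22.4 cm, enclosing both).
Q_enc = (-21.5 μC) + (-20.1 μC) = -4.16×10^-5 C.
Since E is radial and uniform over the Gaussian sphere, Φ = E·4πr² = Q_enc/ε₀.
E = k|Q_enc|/r² = (8.99×10^9)(4.16×10^-5)/(0.296)² = 4.27e6 N/C.

E ≈ 4.27×10^6 V/m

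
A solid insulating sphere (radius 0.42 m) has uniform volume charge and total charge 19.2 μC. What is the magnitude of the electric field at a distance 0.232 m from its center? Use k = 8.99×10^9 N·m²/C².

Take a concentric spherical Gaussian surface of radius r = 0.232 m (r < R).
Only the charge within r is enclosed: Q_enc = Q·(r/R)³ = (19.2 μC)·(0.232 m/0.42 m)³ = 3.236×10^-6 C.
By Gauss's law, ∮E·dA = E·4πr² = Q_enc/ε₀.
E = k|Q_enc|/r² = (8.99×10^9)(3.236×10^-6)/(0.232)² = 5.41e5 N/C.

E ≈ 5.41×10^5 N/C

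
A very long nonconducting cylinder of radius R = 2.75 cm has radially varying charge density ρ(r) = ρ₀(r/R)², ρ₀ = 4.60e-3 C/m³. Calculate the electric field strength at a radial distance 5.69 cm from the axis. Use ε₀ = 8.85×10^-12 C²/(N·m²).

1.73×10^6 V/m

Coaxial Gaussian cylinder, radius r = 5.69 cm, length L (r > R, full charge per length enclosed).
λ_enc = 2π ∫₀^R ρ₀(r'/R)^2 r' dr' = 2πρ₀R²/4 = 5.464×10^-6 C/m.
Applying ∮E·dA = Q_enc/ε₀ with the end caps contributing no flux:
E = |λ_enc|/(2πε₀r) = (5.464×10^-6)/(2π·8.85×10^-12·0.0569) = 1.73×10^6 N/C.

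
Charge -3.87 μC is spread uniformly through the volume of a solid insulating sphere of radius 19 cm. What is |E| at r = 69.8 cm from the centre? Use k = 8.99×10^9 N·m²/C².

Use a concentric Gaussian sphere at r = 69.8 cm (r > R, so the entire charge is enclosed).
Q_enc = -3.87 μC = -3.87×10^-6 C.
By Gauss's law, ∮E·dA = E·4πr² = Q_enc/ε₀.
E = k|Q_enc|/r² = (8.99×10^9)(3.87×10^-6)/(0.698)² = 7.14×10^4 N/C.

7.14×10^4 N/C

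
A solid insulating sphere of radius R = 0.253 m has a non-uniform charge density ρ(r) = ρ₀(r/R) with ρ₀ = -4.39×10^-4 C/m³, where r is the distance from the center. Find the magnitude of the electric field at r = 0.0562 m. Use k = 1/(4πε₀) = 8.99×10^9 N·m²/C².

E ≈ 1.55e5 V/m

Take a concentric spherical Gaussian surface of radius r = 0.0562 m (r < R).
Q_enc = ∫₀^r ρ(r')·4πr'² dr' = (4πρ₀/R) ∫₀^r r'^3 dr' = 4πρ₀ r^4/(4·R) = -5.438×10^-8 C.
By Gauss's law, ∮E·dA = E·4πr² = Q_enc/ε₀.
E = k|Q_enc|/r² = (8.99×10^9)(5.438e-8)/(0.0562)² = 1.55×10^5 N/C.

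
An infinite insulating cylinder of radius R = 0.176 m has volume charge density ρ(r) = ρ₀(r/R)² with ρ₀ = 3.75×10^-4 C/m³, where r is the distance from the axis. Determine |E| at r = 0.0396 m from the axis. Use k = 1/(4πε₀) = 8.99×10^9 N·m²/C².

E ≈ 2.12e4 N/C

Choose a coaxial cylinder of radius r = 0.0396 m (arbitrary length L) as the Gaussian surface (r < R).
Integrating ρ over the cross-section to radius r: λ_enc = (2πρ₀/R²) ∫₀^r r'^3 dr' = 2πρ₀ r^4/(4·R²) = 4.676e-8 C/m.
Applying ∮E·dA = Q_enc/ε₀ with the end caps contributing no flux:
E = 2k|λ_enc|/r = 2(8.99×10^9)(4.676e-8)/(0.0396) = 2.12×10^4 N/C.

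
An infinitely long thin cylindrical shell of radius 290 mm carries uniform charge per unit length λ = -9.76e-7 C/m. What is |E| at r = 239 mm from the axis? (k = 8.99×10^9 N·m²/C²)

E = 0

Coaxial Gaussian cylinder, radius r = 239 mm, length L (r < 290 mm, inside the shell).
All the surface charge lies outside this cylinder: Q_enc = 0, hence E = 0.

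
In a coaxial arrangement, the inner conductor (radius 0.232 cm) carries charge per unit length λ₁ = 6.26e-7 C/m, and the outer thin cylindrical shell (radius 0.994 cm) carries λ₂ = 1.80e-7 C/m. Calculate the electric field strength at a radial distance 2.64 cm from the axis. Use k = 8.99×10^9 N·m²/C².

Take a coaxial cylindrical Gaussian surface of radius r = 2.64 cm and length L (r > 0.994 cm, enclosing both).
λ_enc = λ₁ + λ₂ = (6.26×10^-7) + (1.80e-7) = 8.06e-7 C/m.
By Gauss's law (flux through the curved wall only), E·2πrL = λ_enc L/ε₀.
E = 2k|λ_enc|/r = 2(8.99×10^9)(8.06×10^-7)/(0.0264) = 5.49×10^5 N/C.

E ≈ 5.49e5 V/m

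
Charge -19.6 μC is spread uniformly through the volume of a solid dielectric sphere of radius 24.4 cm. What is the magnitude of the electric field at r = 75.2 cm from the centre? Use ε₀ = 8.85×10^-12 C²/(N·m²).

By spherical symmetry E is radial; choose a Gaussian sphere of radius r = 75.2 cm (r > R, so the entire charge is enclosed).
Q_enc = -19.6 μC = -1.96e-5 C.
Since E is radial and uniform over the Gaussian sphere, Φ = E·4πr² = Q_enc/ε₀.
E = |Q_enc|/(4πε₀r²) = (1.96×10^-5)/(4π·8.85×10^-12·(0.752)²) = 3.12×10^5 N/C.

E ≈ 3.12e5 N/C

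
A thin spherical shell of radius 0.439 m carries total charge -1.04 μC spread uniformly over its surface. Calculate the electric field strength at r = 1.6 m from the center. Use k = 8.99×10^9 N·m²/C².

E ≈ 3.65e3 N/C

Symmetry ⇒ E = E(r) r̂. Gaussian sphere of radius r = 1.6 m (r > 0.439 m).
The entire shell is enclosed: Q_enc = -1.04e-6 C.
Applying ∮E·dA = Q_enc/ε₀ with Φ = E(4πr²):
E = k|Q_enc|/r² = (8.99×10^9)(1.04e-6)/(1.6)² = 3.65×10^3 N/C.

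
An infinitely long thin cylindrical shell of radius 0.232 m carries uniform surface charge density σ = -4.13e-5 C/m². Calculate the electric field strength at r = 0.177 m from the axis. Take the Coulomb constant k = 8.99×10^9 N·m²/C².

E = 0

Choose a coaxial cylinder of radius r = 0.177 m (arbitrary length L) as the Gaussian surface (r < 0.232 m, inside the shell).
No charge is enclosed, so Gauss's law gives E·2πrL = 0 ⇒ E = 0.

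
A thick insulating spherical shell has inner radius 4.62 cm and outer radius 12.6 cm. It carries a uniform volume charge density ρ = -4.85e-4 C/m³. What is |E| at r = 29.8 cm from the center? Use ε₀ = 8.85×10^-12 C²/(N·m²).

3.91×10^5 N/C

Symmetry ⇒ E = E(r) r̂. Gaussian sphere of radius r = 29.8 cm (r > 12.6 cm, enclosing the whole shell).
Q_enc = ρ·(4π/3)(b³ − a³) = (-4.85×10^-4)·(4π/3)·((0.126)³ − (0.0462)³) = -3.864×10^-6 C.
Since E is radial and uniform over the Gaussian sphere, Φ = E·4πr² = Q_enc/ε₀.
E = |Q_enc|/(4πε₀r²) = (3.864e-6)/(4π·8.85×10^-12·(0.298)²) = 3.91×10^5 N/C.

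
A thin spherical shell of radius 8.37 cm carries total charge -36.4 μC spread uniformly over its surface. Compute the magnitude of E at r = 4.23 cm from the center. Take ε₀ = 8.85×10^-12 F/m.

E = 0

Symmetry ⇒ E = E(r) r̂. Gaussian sphere of radius r = 4.23 cm (inside the shell, r < 8.37 cm).
No charge lies within this surface, so Q_enc = 0 and Gauss's law gives E·4πr² = 0 ⇒ E = 0.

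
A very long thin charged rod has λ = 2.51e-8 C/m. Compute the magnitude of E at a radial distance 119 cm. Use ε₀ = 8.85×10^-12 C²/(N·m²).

|E| ≈ 379 N/C

Take a coaxial cylindrical Gaussian surface of radius r = 119 cm and length L.
Q_enc = λL, so λ_enc = 2.51e-8 C/m.
By Gauss's law (flux through the curved wall only), E·2πrL = λ_enc L/ε₀.
E = |λ_enc|/(2πε₀r) = (2.51×10^-8)/(2π·8.85×10^-12·1.19) = 379 N/C.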